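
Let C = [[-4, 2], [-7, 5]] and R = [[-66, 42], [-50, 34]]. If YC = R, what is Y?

Y = [[6, 6], [2, 6]]

C is on the right of Y, so right-multiply by C⁻¹: Y = RC⁻¹.
C has determinant -6; C⁻¹ = [[-5/6, 1/3], [-7/6, 2/3]].
Y = RC⁻¹ = [[-66, 42], [-50, 34]] · [[-5/6, 1/3], [-7/6, 2/3]] = [[6, 6], [2, 6]].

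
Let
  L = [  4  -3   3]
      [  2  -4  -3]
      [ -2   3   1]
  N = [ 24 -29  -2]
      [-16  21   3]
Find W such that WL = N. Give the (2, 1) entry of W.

-1

L is on the right of W, so right-multiply by L⁻¹: W = NL⁻¹.
det L = 2; the adjugate gives L⁻¹ = [[5/2, 6, 21/2], [2, 5, 9], [-1, -3, -5]].
W = NL⁻¹ = [[24, -29, -2], [-16, 21, 3]] · [[5/2, 6, 21/2], [2, 5, 9], [-1, -3, -5]] = [[4, 5, 1], [-1, 0, 6]].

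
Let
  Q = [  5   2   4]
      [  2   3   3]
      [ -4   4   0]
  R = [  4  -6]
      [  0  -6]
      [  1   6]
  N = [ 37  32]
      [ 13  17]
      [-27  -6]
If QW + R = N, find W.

W = [[5, 4], [-2, 1], [3, 4]]

QW = N − R = [[33, 38], [13, 23], [-28, -12]].
Left-multiplying both sides by Q⁻¹ gives W = Q⁻¹(N − R).
det Q = -4; the adjugate gives Q⁻¹ = [[3, -4, 3/2], [3, -4, 7/4], [-5, 7, -11/4]].
W = Q⁻¹(N − R) = [[5, 4], [-2, 1], [3, 4]].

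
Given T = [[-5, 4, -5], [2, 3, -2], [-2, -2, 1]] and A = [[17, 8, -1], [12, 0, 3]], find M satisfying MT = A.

Right-multiplying both sides by T⁻¹ gives M = AT⁻¹.
det T = 3, so T⁻¹ = [[-1/3, 2, 7/3], [2/3, -5, -20/3], [2/3, -6, -23/3]].
M = AT⁻¹ = [[17, 8, -1], [12, 0, 3]] · [[-1/3, 2, 7/3], [2/3, -5, -20/3], [2/3, -6, -23/3]] = [[-1, 0, -6], [-2, 6, 5]].

M = [[-1, 0, -6], [-2, 6, 5]]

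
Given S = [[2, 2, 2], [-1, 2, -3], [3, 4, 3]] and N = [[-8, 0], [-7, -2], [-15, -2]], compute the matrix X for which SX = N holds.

X = [[-2, 4], [-3, -2], [1, -2]]

S is on the left of X, so left-multiply by S⁻¹: X = S⁻¹N.
S has determinant 4; S⁻¹ = [[9/2, 1/2, -5/2], [-3/2, 0, 1], [-5/2, -1/2, 3/2]].
X = S⁻¹N = [[9/2, 1/2, -5/2], [-3/2, 0, 1], [-5/2, -1/2, 3/2]] · [[-8, 0], [-7, -2], [-15, -2]] = [[-2, 4], [-3, -2], [1, -2]].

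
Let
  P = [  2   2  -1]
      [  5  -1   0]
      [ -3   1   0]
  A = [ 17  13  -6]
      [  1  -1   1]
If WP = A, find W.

Since P sits to the right of W, W = AP⁻¹.
P has determinant -2; P⁻¹ = [[0, 1/2, 1/2], [0, 3/2, 5/2], [-1, 4, 6]].
W = AP⁻¹ = [[17, 13, -6], [1, -1, 1]] · [[0, 1/2, 1/2], [0, 3/2, 5/2], [-1, 4, 6]] = [[6, 4, 5], [-1, 3, 4]].

W = [[6, 4, 5], [-1, 3, 4]]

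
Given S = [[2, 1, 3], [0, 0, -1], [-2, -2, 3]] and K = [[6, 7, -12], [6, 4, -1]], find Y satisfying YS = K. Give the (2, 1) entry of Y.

2

Since S sits to the right of Y, Y = KS⁻¹.
det S = -2; the adjugate gives S⁻¹ = [[1, 9/2, 1/2], [-1, -6, -1], [0, -1, 0]].
Y = KS⁻¹ = [[6, 7, -12], [6, 4, -1]] · [[1, 9/2, 1/2], [-1, -6, -1], [0, -1, 0]] = [[-1, -3, -4], [2, 4, -1]].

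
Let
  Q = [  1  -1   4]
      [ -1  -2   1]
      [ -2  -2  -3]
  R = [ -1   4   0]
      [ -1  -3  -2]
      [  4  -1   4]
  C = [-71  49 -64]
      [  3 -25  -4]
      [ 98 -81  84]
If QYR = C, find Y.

Y = Q⁻¹CR⁻¹ (apply Q⁻¹ on the left and R⁻¹ on the right).
det Q = 5, so Q⁻¹ = [[8/5, -11/5, 7/5], [-1, 1, -1], [-2/5, 4/5, -3/5]].
det R = -2; the adjugate gives R⁻¹ = [[7, 8, 4], [2, 2, 1], [-13/2, -15/2, -7/2]].
Q⁻¹C = [[17, 20, 24], [-24, 7, -24], [-28, 9, -28]].
Y = (Q⁻¹C)R⁻¹ = [[3, -4, 4], [2, 2, -5], [4, 4, -5]].

Y = [[3, -4, 4], [2, 2, -5], [4, 4, -5]]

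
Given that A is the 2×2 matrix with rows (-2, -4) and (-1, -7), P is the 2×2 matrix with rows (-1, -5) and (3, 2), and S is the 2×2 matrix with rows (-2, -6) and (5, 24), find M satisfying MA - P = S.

MA = S + P = [[-3, -11], [8, 26]].
Since A sits to the right of M, M = (S + P)A⁻¹.
det A = 10, so A⁻¹ = [[-7/10, 2/5], [1/10, -1/5]].
M = (S + P)A⁻¹ = [[1, 1], [-3, -2]].

M = [[1, 1], [-3, -2]]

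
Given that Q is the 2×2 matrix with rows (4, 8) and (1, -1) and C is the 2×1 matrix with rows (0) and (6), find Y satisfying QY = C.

Left-multiplying both sides by Q⁻¹ gives Y = Q⁻¹C.
det Q = -12, so Q⁻¹ = [[1/12, 2/3], [1/12, -1/3]].
Y = Q⁻¹C = [[1/12, 2/3], [1/12, -1/3]] · [[0], [6]] = [[4], [-2]].

Y = [[4], [-2]]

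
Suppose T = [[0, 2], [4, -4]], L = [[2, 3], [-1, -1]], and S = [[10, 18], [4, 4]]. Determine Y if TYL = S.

Isolating Y: multiply by T⁻¹ from the left and L⁻¹ from the right, so Y = T⁻¹SL⁻¹.
det T = -8; the adjugate gives T⁻¹ = [[1/2, 1/4], [1/2, 0]].
det L = 1, so L⁻¹ = [[-1, -3], [1, 2]].
T⁻¹S = [[6, 10], [5, 9]].
Y = (T⁻¹S)L⁻¹ = [[4, 2], [4, 3]].

Y = [[4, 2], [4, 3]]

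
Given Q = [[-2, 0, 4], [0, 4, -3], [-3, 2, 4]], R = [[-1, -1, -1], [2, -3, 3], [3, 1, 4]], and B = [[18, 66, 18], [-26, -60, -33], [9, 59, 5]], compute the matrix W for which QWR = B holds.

Isolating W: multiply by Q⁻¹ from the left and R⁻¹ from the right, so W = Q⁻¹BR⁻¹.
det Q = 4; the adjugate gives Q⁻¹ = [[11/2, 2, -4], [9/4, 1, -3/2], [3, 1, -2]].
R has determinant 3; R⁻¹ = [[-5, 1, -2], [1/3, -1/3, 1/3], [11/3, -2/3, 5/3]].
Q⁻¹B = [[11, 7, 13], [1, 0, 0], [10, 20, 11]].
W = (Q⁻¹B)R⁻¹ = [[-5, 0, 2], [-5, 1, -2], [-3, -4, 5]].

W = [[-5, 0, 2], [-5, 1, -2], [-3, -4, 5]]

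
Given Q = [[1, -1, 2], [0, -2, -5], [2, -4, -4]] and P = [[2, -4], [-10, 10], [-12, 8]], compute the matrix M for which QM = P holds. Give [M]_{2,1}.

Q is on the left of M, so left-multiply by Q⁻¹: M = Q⁻¹P.
det Q = 6; the adjugate gives Q⁻¹ = [[-2, -2, 3/2], [-5/3, -4/3, 5/6], [2/3, 1/3, -1/3]].
M = Q⁻¹P = [[-2, -2, 3/2], [-5/3, -4/3, 5/6], [2/3, 1/3, -1/3]] · [[2, -4], [-10, 10], [-12, 8]] = [[-2, 0], [0, 0], [2, -2]].

0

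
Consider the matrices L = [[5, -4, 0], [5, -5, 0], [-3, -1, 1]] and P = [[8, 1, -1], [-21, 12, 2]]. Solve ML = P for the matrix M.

M = [[5, -4, -1], [-1, -2, 2]]

L is on the right of M, so right-multiply by L⁻¹: M = PL⁻¹.
det L = -5, so L⁻¹ = [[1, -4/5, 0], [1, -1, 0], [4, -17/5, 1]].
M = PL⁻¹ = [[8, 1, -1], [-21, 12, 2]] · [[1, -4/5, 0], [1, -1, 0], [4, -17/5, 1]] = [[5, -4, -1], [-1, -2, 2]].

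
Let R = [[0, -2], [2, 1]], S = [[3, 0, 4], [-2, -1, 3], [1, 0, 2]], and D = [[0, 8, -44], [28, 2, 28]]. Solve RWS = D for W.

W = R⁻¹DS⁻¹ (apply R⁻¹ on the left and S⁻¹ on the right).
det R = 4; the adjugate gives R⁻¹ = [[1/4, 1/2], [-1/2, 0]].
det S = -2; the adjugate gives S⁻¹ = [[1, 0, -2], [-7/2, -1, 17/2], [-1/2, 0, 3/2]].
R⁻¹D = [[14, 3, 3], [0, -4, 22]].
W = (R⁻¹D)S⁻¹ = [[2, -3, 2], [3, 4, -1]].

W = [[2, -3, 2], [3, 4, -1]]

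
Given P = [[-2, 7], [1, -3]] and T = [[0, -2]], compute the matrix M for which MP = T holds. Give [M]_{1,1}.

-2

P is on the right of M, so right-multiply by P⁻¹: M = TP⁻¹.
P has determinant -1; P⁻¹ = [[3, 7], [1, 2]].
M = TP⁻¹ = [[0, -2]] · [[3, 7], [1, 2]] = [[-2, -4]].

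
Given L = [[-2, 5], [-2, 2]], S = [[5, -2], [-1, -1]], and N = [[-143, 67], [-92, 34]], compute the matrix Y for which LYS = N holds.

Isolating Y: multiply by L⁻¹ from the left and S⁻¹ from the right, so Y = L⁻¹NS⁻¹.
det L = 6, so L⁻¹ = [[1/3, -5/6], [1/3, -1/3]].
det S = -7, so S⁻¹ = [[1/7, -2/7], [-1/7, -5/7]].
L⁻¹N = [[29, -6], [-17, 11]].
Y = (L⁻¹N)S⁻¹ = [[5, -4], [-4, -3]].

Y = [[5, -4], [-4, -3]]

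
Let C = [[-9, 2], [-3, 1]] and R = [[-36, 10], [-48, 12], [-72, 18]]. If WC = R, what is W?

Right-multiplying both sides by C⁻¹ gives W = RC⁻¹.
det C = -3, so C⁻¹ = [[-1/3, 2/3], [-1, 3]].
W = RC⁻¹ = [[-36, 10], [-48, 12], [-72, 18]] · [[-1/3, 2/3], [-1, 3]] = [[2, 6], [4, 4], [6, 6]].

W = [[2, 6], [4, 4], [6, 6]]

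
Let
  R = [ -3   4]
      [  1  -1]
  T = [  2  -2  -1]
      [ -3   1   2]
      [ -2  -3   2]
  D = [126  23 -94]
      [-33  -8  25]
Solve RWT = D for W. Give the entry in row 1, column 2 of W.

Isolating W: multiply by R⁻¹ from the left and T⁻¹ from the right, so W = R⁻¹DT⁻¹.
R has determinant -1; R⁻¹ = [[1, 4], [1, 3]].
det T = 1, so T⁻¹ = [[8, 7, -3], [2, 2, -1], [11, 10, -4]].
R⁻¹D = [[-6, -9, 6], [27, -1, -19]].
W = (R⁻¹D)T⁻¹ = [[0, 0, 3], [5, -3, -4]].

0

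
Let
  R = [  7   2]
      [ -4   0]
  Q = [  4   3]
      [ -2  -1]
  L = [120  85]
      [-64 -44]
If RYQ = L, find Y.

Y = [[3, -2], [2, 2]]

Y = R⁻¹LQ⁻¹ (apply R⁻¹ on the left and Q⁻¹ on the right).
det R = 8; the adjugate gives R⁻¹ = [[0, -1/4], [1/2, 7/8]].
Q has determinant 2; Q⁻¹ = [[-1/2, -3/2], [1, 2]].
R⁻¹L = [[16, 11], [4, 4]].
Y = (R⁻¹L)Q⁻¹ = [[3, -2], [2, 2]].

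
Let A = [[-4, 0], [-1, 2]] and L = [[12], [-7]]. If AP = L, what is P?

P = [[-3], [-5]]

A is on the left of P, so left-multiply by A⁻¹: P = A⁻¹L.
A has determinant -8; A⁻¹ = [[-1/4, 0], [-1/8, 1/2]].
P = A⁻¹L = [[-1/4, 0], [-1/8, 1/2]] · [[12], [-7]] = [[-3], [-5]].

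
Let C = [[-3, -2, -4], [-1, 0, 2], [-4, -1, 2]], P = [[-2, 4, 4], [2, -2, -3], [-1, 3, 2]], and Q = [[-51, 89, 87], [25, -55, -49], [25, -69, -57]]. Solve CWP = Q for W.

W = [[4, 3, -1], [-3, -1, 1], [-2, 2, -4]]

Isolating W: multiply by C⁻¹ from the left and P⁻¹ from the right, so W = C⁻¹QP⁻¹.
C has determinant 2; C⁻¹ = [[1, 4, -2], [-3, -11, 5], [1/2, 5/2, -1]].
P has determinant 2; P⁻¹ = [[5/2, 2, -2], [-1/2, 0, 1], [2, 1, -2]].
C⁻¹Q = [[-1, 7, 5], [3, -7, -7], [12, -24, -22]].
W = (C⁻¹Q)P⁻¹ = [[4, 3, -1], [-3, -1, 1], [-2, 2, -4]].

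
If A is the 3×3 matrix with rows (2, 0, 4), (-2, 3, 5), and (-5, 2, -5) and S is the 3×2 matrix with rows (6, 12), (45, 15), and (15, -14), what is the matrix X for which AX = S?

A is on the left of X, so left-multiply by A⁻¹: X = A⁻¹S.
A has determinant -6; A⁻¹ = [[25/6, -4/3, 2], [35/6, -5/3, 3], [-11/6, 2/3, -1]].
X = A⁻¹S = [[25/6, -4/3, 2], [35/6, -5/3, 3], [-11/6, 2/3, -1]] · [[6, 12], [45, 15], [15, -14]] = [[-5, 2], [5, 3], [4, 2]].

X = [[-5, 2], [5, 3], [4, 2]]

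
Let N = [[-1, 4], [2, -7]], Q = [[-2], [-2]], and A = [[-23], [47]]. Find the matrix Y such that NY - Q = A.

NY = A + Q = [[-25], [45]].
Left-multiplying both sides by N⁻¹ gives Y = N⁻¹(A + Q).
det N = -1; the adjugate gives N⁻¹ = [[7, 4], [2, 1]].
Y = N⁻¹(A + Q) = [[5], [-5]].

Y = [[5], [-5]]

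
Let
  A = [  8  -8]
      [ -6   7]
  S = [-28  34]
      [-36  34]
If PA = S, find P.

Right-multiplying both sides by A⁻¹ gives P = SA⁻¹.
det A = 8; the adjugate gives A⁻¹ = [[7/8, 1], [3/4, 1]].
P = SA⁻¹ = [[-28, 34], [-36, 34]] · [[7/8, 1], [3/4, 1]] = [[1, 6], [-6, -2]].

P = [[1, 6], [-6, -2]]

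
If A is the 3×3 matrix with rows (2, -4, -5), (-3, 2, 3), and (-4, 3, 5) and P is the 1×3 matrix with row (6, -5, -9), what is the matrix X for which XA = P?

X = [[0, 2, -3]]

Right-multiplying both sides by A⁻¹ gives X = PA⁻¹.
det A = -5; the adjugate gives A⁻¹ = [[-1/5, -1, 2/5], [-3/5, 2, -9/5], [1/5, -2, 8/5]].
X = PA⁻¹ = [[6, -5, -9]] · [[-1/5, -1, 2/5], [-3/5, 2, -9/5], [1/5, -2, 8/5]] = [[0, 2, -3]].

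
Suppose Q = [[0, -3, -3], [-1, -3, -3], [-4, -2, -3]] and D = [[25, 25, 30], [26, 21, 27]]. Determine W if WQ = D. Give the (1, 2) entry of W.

Since Q sits to the right of W, W = DQ⁻¹.
Q has determinant 3; Q⁻¹ = [[1, -1, 0], [3, -4, 1], [-10/3, 4, -1]].
W = DQ⁻¹ = [[25, 25, 30], [26, 21, 27]] · [[1, -1, 0], [3, -4, 1], [-10/3, 4, -1]] = [[0, -5, -5], [-1, -2, -6]].

-5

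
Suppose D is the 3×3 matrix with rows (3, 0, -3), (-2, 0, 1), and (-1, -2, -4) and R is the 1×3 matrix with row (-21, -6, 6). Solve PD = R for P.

Right-multiplying both sides by D⁻¹ gives P = RD⁻¹.
det D = -6; the adjugate gives D⁻¹ = [[-1/3, -1, 0], [3/2, 5/2, -1/2], [-2/3, -1, 0]].
P = RD⁻¹ = [[-21, -6, 6]] · [[-1/3, -1, 0], [3/2, 5/2, -1/2], [-2/3, -1, 0]] = [[-6, 0, 3]].

P = [[-6, 0, 3]]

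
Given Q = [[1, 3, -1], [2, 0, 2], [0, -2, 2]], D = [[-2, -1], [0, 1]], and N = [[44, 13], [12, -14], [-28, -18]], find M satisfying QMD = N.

M = Q⁻¹ND⁻¹ (apply Q⁻¹ on the left and D⁻¹ on the right).
Q has determinant -4; Q⁻¹ = [[-1, 1, -3/2], [1, -1/2, 1], [1, -1/2, 3/2]].
det D = -2; the adjugate gives D⁻¹ = [[-1/2, -1/2], [0, 1]].
Q⁻¹N = [[10, 0], [10, 2], [-4, -7]].
M = (Q⁻¹N)D⁻¹ = [[-5, -5], [-5, -3], [2, -5]].

M = [[-5, -5], [-5, -3], [2, -5]]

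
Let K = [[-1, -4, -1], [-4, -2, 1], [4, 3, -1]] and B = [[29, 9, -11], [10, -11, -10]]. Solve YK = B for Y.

Y = [[3, -3, 5], [6, 1, 5]]

K is on the right of Y, so right-multiply by K⁻¹: Y = BK⁻¹.
K has determinant 5; K⁻¹ = [[-1/5, -7/5, -6/5], [0, 1, 1], [-4/5, -13/5, -14/5]].
Y = BK⁻¹ = [[29, 9, -11], [10, -11, -10]] · [[-1/5, -7/5, -6/5], [0, 1, 1], [-4/5, -13/5, -14/5]] = [[3, -3, 5], [6, 1, 5]].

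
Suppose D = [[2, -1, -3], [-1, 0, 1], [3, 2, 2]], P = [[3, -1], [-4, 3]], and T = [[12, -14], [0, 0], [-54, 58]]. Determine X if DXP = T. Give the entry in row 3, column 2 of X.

X = D⁻¹TP⁻¹ (apply D⁻¹ on the left and P⁻¹ on the right).
det D = -3; the adjugate gives D⁻¹ = [[2/3, 4/3, 1/3], [-5/3, -13/3, -1/3], [2/3, 7/3, 1/3]].
det P = 5, so P⁻¹ = [[3/5, 1/5], [4/5, 3/5]].
D⁻¹T = [[-10, 10], [-2, 4], [-10, 10]].
X = (D⁻¹T)P⁻¹ = [[2, 4], [2, 2], [2, 4]].

4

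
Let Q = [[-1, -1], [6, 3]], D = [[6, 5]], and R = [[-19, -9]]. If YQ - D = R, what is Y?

Y = [[-5, -3]]

YQ = R + D = [[-13, -4]].
Q is on the right of Y, so right-multiply by Q⁻¹: Y = (R + D)Q⁻¹.
det Q = 3; the adjugate gives Q⁻¹ = [[1, 1/3], [-2, -1/3]].
Y = (R + D)Q⁻¹ = [[-5, -3]].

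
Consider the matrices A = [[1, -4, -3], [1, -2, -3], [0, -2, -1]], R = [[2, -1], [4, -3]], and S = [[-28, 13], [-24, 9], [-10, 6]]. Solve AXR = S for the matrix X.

X = A⁻¹SR⁻¹ (apply A⁻¹ on the left and R⁻¹ on the right).
det A = -2; the adjugate gives A⁻¹ = [[2, -1, -3], [-1/2, 1/2, 0], [1, -1, -1]].
det R = -2, so R⁻¹ = [[3/2, -1/2], [2, -1]].
A⁻¹S = [[-2, -1], [2, -2], [6, -2]].
X = (A⁻¹S)R⁻¹ = [[-5, 2], [-1, 1], [5, -1]].

X = [[-5, 2], [-1, 1], [5, -1]]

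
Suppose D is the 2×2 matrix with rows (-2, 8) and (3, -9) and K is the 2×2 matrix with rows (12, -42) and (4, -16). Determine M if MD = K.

Right-multiplying both sides by D⁻¹ gives M = KD⁻¹.
det D = -6; the adjugate gives D⁻¹ = [[3/2, 4/3], [1/2, 1/3]].
M = KD⁻¹ = [[12, -42], [4, -16]] · [[3/2, 4/3], [1/2, 1/3]] = [[-3, 2], [-2, 0]].

M = [[-3, 2], [-2, 0]]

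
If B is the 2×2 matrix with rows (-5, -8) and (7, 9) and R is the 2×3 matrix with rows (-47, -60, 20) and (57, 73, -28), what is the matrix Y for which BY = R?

Y = [[3, 4, -4], [4, 5, 0]]

Since B multiplies Y on the left, Y = B⁻¹R.
B has determinant 11; B⁻¹ = [[9/11, 8/11], [-7/11, -5/11]].
Y = B⁻¹R = [[9/11, 8/11], [-7/11, -5/11]] · [[-47, -60, 20], [57, 73, -28]] = [[3, 4, -4], [4, 5, 0]].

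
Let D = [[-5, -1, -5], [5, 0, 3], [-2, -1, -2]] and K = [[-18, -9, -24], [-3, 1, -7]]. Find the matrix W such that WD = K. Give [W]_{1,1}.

D is on the right of W, so right-multiply by D⁻¹: W = KD⁻¹.
det D = 6, so D⁻¹ = [[1/2, 1/2, -1/2], [2/3, 0, -5/3], [-5/6, -1/2, 5/6]].
W = KD⁻¹ = [[-18, -9, -24], [-3, 1, -7]] · [[1/2, 1/2, -1/2], [2/3, 0, -5/3], [-5/6, -1/2, 5/6]] = [[5, 3, 4], [5, 2, -6]].

5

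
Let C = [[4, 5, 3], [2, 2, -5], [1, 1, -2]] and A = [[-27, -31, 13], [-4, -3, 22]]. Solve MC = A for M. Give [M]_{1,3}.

-5

Since C sits to the right of M, M = AC⁻¹.
C has determinant -1; C⁻¹ = [[-1, -13, 31], [1, 11, -26], [0, -1, 2]].
M = AC⁻¹ = [[-27, -31, 13], [-4, -3, 22]] · [[-1, -13, 31], [1, 11, -26], [0, -1, 2]] = [[-4, -3, -5], [1, -3, -2]].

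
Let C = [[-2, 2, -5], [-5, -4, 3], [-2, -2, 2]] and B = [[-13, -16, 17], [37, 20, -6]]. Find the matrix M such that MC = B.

M = [[-2, 5, -4], [-3, -5, -3]]

Since C sits to the right of M, M = BC⁻¹.
det C = 2; the adjugate gives C⁻¹ = [[-1, 3, -7], [2, -7, 31/2], [1, -4, 9]].
M = BC⁻¹ = [[-13, -16, 17], [37, 20, -6]] · [[-1, 3, -7], [2, -7, 31/2], [1, -4, 9]] = [[-2, 5, -4], [-3, -5, -3]].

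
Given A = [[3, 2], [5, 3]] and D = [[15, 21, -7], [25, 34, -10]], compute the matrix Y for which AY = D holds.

Left-multiplying both sides by A⁻¹ gives Y = A⁻¹D.
det A = -1; the adjugate gives A⁻¹ = [[-3, 2], [5, -3]].
Y = A⁻¹D = [[-3, 2], [5, -3]] · [[15, 21, -7], [25, 34, -10]] = [[5, 5, 1], [0, 3, -5]].

Y = [[5, 5, 1], [0, 3, -5]]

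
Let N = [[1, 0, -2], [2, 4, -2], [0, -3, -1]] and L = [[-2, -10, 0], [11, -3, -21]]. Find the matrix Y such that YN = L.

Since N sits to the right of Y, Y = LN⁻¹.
det N = 2, so N⁻¹ = [[-5, 3, 4], [1, -1/2, -1], [-3, 3/2, 2]].
Y = LN⁻¹ = [[-2, -10, 0], [11, -3, -21]] · [[-5, 3, 4], [1, -1/2, -1], [-3, 3/2, 2]] = [[0, -1, 2], [5, 3, 5]].

Y = [[0, -1, 2], [5, 3, 5]]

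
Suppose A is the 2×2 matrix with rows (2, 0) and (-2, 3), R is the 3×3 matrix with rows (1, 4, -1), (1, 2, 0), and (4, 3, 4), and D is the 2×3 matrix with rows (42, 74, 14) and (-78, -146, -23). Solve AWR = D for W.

Left-multiply by A⁻¹ and right-multiply by R⁻¹: W = A⁻¹DR⁻¹.
det A = 6; the adjugate gives A⁻¹ = [[1/2, 0], [1/3, 1/3]].
det R = -3; the adjugate gives R⁻¹ = [[-8/3, 19/3, -2/3], [4/3, -8/3, 1/3], [5/3, -13/3, 2/3]].
A⁻¹D = [[21, 37, 7], [-12, -24, -3]].
W = (A⁻¹D)R⁻¹ = [[5, 4, 3], [-5, 1, -2]].

W = [[5, 4, 3], [-5, 1, -2]]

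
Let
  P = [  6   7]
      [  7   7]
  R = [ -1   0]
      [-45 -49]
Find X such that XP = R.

X = [[1, -1], [-4, -3]]

P is on the right of X, so right-multiply by P⁻¹: X = RP⁻¹.
P has determinant -7; P⁻¹ = [[-1, 1], [1, -6/7]].
X = RP⁻¹ = [[-1, 0], [-45, -49]] · [[-1, 1], [1, -6/7]] = [[1, -1], [-4, -3]].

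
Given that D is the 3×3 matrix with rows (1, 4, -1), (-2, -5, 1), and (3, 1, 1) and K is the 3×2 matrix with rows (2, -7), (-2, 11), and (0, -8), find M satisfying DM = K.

M = [[-2, -5], [2, 1], [4, 6]]

Since D multiplies M on the left, M = D⁻¹K.
det D = 1, so D⁻¹ = [[-6, -5, -1], [5, 4, 1], [13, 11, 3]].
M = D⁻¹K = [[-6, -5, -1], [5, 4, 1], [13, 11, 3]] · [[2, -7], [-2, 11], [0, -8]] = [[-2, -5], [2, 1], [4, 6]].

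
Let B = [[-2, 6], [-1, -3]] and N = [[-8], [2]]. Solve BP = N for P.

P = [[1], [-1]]

Left-multiplying both sides by B⁻¹ gives P = B⁻¹N.
det B = 12; the adjugate gives B⁻¹ = [[-1/4, -1/2], [1/12, -1/6]].
P = B⁻¹N = [[-1/4, -1/2], [1/12, -1/6]] · [[-8], [2]] = [[1], [-1]].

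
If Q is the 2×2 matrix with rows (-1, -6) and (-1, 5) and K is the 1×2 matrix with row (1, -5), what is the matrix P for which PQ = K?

Q is on the right of P, so right-multiply by Q⁻¹: P = KQ⁻¹.
Q has determinant -11; Q⁻¹ = [[-5/11, -6/11], [-1/11, 1/11]].
P = KQ⁻¹ = [[1, -5]] · [[-5/11, -6/11], [-1/11, 1/11]] = [[0, -1]].

P = [[0, -1]]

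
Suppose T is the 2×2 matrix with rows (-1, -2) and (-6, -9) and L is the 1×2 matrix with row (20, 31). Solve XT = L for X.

X = [[-2, -3]]

T is on the right of X, so right-multiply by T⁻¹: X = LT⁻¹.
det T = -3, so T⁻¹ = [[3, -2/3], [-2, 1/3]].
X = LT⁻¹ = [[20, 31]] · [[3, -2/3], [-2, 1/3]] = [[-2, -3]].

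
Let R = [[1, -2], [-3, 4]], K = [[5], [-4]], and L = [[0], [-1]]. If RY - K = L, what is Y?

RY = L + K = [[5], [-5]].
Left-multiplying both sides by R⁻¹ gives Y = R⁻¹(L + K).
R has determinant -2; R⁻¹ = [[-2, -1], [-3/2, -1/2]].
Y = R⁻¹(L + K) = [[-5], [-5]].

Y = [[-5], [-5]]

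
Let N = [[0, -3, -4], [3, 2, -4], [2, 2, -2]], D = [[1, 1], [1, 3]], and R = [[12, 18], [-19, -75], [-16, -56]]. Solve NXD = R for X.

X = [[5, -2], [-3, -5], [0, 3]]

X = N⁻¹RD⁻¹ (apply N⁻¹ on the left and D⁻¹ on the right).
det N = -2, so N⁻¹ = [[-2, 7, -10], [1, -4, 6], [-1, 3, -9/2]].
D has determinant 2; D⁻¹ = [[3/2, -1/2], [-1/2, 1/2]].
N⁻¹R = [[3, -1], [-8, -18], [3, 9]].
X = (N⁻¹R)D⁻¹ = [[5, -2], [-3, -5], [0, 3]].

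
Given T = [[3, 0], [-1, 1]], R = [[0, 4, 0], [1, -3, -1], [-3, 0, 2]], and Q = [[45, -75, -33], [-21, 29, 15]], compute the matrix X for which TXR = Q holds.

X = [[-4, 3, -4], [1, 0, 2]]

Left-multiply by T⁻¹ and right-multiply by R⁻¹: X = T⁻¹QR⁻¹.
det T = 3, so T⁻¹ = [[1/3, 0], [1/3, 1]].
det R = 4; the adjugate gives R⁻¹ = [[-3/2, -2, -1], [1/4, 0, 0], [-9/4, -3, -1]].
T⁻¹Q = [[15, -25, -11], [-6, 4, 4]].
X = (T⁻¹Q)R⁻¹ = [[-4, 3, -4], [1, 0, 2]].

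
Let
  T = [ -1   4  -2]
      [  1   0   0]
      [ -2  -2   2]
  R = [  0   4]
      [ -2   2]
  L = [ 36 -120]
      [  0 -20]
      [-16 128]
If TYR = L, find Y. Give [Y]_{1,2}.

0

Y = T⁻¹LR⁻¹ (apply T⁻¹ on the left and R⁻¹ on the right).
det T = -4; the adjugate gives T⁻¹ = [[0, 1, 0], [1/2, 3/2, 1/2], [1/2, 5/2, 1]].
det R = 8, so R⁻¹ = [[1/4, -1/2], [1/4, 0]].
T⁻¹L = [[0, -20], [10, -26], [2, 18]].
Y = (T⁻¹L)R⁻¹ = [[-5, 0], [-4, -5], [5, -1]].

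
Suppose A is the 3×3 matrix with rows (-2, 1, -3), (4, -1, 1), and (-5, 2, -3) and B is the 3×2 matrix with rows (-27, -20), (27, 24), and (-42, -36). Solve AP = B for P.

A is on the left of P, so left-multiply by A⁻¹: P = A⁻¹B.
det A = -4, so A⁻¹ = [[-1/4, 3/4, 1/2], [-7/4, 9/4, 5/2], [-3/4, 1/4, 1/2]].
P = A⁻¹B = [[-1/4, 3/4, 1/2], [-7/4, 9/4, 5/2], [-3/4, 1/4, 1/2]] · [[-27, -20], [27, 24], [-42, -36]] = [[6, 5], [3, -1], [6, 3]].

P = [[6, 5], [3, -1], [6, 3]]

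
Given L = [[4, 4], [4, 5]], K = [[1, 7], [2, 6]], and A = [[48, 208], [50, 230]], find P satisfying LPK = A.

Isolating P: multiply by L⁻¹ from the left and K⁻¹ from the right, so P = L⁻¹AK⁻¹.
det L = 4, so L⁻¹ = [[5/4, -1], [-1, 1]].
det K = -8, so K⁻¹ = [[-3/4, 7/8], [1/4, -1/8]].
L⁻¹A = [[10, 30], [2, 22]].
P = (L⁻¹A)K⁻¹ = [[0, 5], [4, -1]].

P = [[0, 5], [4, -1]]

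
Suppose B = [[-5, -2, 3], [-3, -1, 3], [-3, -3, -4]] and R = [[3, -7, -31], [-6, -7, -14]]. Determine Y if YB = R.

Y = [[0, -5, 4], [3, -5, 2]]

B is on the right of Y, so right-multiply by B⁻¹: Y = RB⁻¹.
det B = -5; the adjugate gives B⁻¹ = [[-13/5, 17/5, 3/5], [21/5, -29/5, -6/5], [-6/5, 9/5, 1/5]].
Y = RB⁻¹ = [[3, -7, -31], [-6, -7, -14]] · [[-13/5, 17/5, 3/5], [21/5, -29/5, -6/5], [-6/5, 9/5, 1/5]] = [[0, -5, 4], [3, -5, 2]].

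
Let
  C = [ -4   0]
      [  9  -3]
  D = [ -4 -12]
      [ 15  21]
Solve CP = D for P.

P = [[1, 3], [-2, 2]]

Since C multiplies P on the left, P = C⁻¹D.
det C = 12, so C⁻¹ = [[-1/4, 0], [-3/4, -1/3]].
P = C⁻¹D = [[-1/4, 0], [-3/4, -1/3]] · [[-4, -12], [15, 21]] = [[1, 3], [-2, 2]].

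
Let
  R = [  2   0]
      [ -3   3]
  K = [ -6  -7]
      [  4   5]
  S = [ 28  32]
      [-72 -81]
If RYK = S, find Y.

Y = [[-3, -1], [3, 2]]

Y = R⁻¹SK⁻¹ (apply R⁻¹ on the left and K⁻¹ on the right).
R has determinant 6; R⁻¹ = [[1/2, 0], [1/2, 1/3]].
K has determinant -2; K⁻¹ = [[-5/2, -7/2], [2, 3]].
R⁻¹S = [[14, 16], [-10, -11]].
Y = (R⁻¹S)K⁻¹ = [[-3, -1], [3, 2]].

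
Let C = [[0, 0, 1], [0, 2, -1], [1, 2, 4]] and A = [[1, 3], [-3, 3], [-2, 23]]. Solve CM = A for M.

Left-multiplying both sides by C⁻¹ gives M = C⁻¹A.
det C = -2, so C⁻¹ = [[-5, -1, 1], [1/2, 1/2, 0], [1, 0, 0]].
M = C⁻¹A = [[-5, -1, 1], [1/2, 1/2, 0], [1, 0, 0]] · [[1, 3], [-3, 3], [-2, 23]] = [[-4, 5], [-1, 3], [1, 3]].

M = [[-4, 5], [-1, 3], [1, 3]]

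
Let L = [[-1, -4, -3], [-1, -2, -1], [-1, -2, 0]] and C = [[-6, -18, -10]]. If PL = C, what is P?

P = [[3, 1, 2]]

Since L sits to the right of P, P = CL⁻¹.
det L = -2, so L⁻¹ = [[1, -3, 1], [-1/2, 3/2, -1], [0, -1, 1]].
P = CL⁻¹ = [[-6, -18, -10]] · [[1, -3, 1], [-1/2, 3/2, -1], [0, -1, 1]] = [[3, 1, 2]].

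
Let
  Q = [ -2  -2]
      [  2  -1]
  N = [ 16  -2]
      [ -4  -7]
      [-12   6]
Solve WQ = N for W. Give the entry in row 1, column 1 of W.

-2

Since Q sits to the right of W, W = NQ⁻¹.
det Q = 6, so Q⁻¹ = [[-1/6, 1/3], [-1/3, -1/3]].
W = NQ⁻¹ = [[16, -2], [-4, -7], [-12, 6]] · [[-1/6, 1/3], [-1/3, -1/3]] = [[-2, 6], [3, 1], [0, -6]].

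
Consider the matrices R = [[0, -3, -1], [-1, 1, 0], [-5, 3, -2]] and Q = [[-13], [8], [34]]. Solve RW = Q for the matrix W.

W = [[-3], [5], [-2]]

Since R multiplies W on the left, W = R⁻¹Q.
R has determinant 4; R⁻¹ = [[-1/2, -9/4, 1/4], [-1/2, -5/4, 1/4], [1/2, 15/4, -3/4]].
W = R⁻¹Q = [[-1/2, -9/4, 1/4], [-1/2, -5/4, 1/4], [1/2, 15/4, -3/4]] · [[-13], [8], [34]] = [[-3], [5], [-2]].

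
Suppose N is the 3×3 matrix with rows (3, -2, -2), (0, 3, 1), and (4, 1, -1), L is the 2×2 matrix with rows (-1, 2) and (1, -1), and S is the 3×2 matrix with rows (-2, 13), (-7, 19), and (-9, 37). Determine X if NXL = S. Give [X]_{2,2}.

X = N⁻¹SL⁻¹ (apply N⁻¹ on the left and L⁻¹ on the right).
N has determinant 4; N⁻¹ = [[-1, -1, 1], [1, 5/4, -3/4], [-3, -11/4, 9/4]].
det L = -1; the adjugate gives L⁻¹ = [[1, 2], [1, 1]].
N⁻¹S = [[0, 5], [-4, 9], [5, -8]].
X = (N⁻¹S)L⁻¹ = [[5, 5], [5, 1], [-3, 2]].

1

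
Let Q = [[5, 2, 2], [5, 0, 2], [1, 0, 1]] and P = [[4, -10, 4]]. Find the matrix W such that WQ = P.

W = [[-5, 5, 4]]

Since Q sits to the right of W, W = PQ⁻¹.
det Q = -6, so Q⁻¹ = [[0, 1/3, -2/3], [1/2, -1/2, 0], [0, -1/3, 5/3]].
W = PQ⁻¹ = [[4, -10, 4]] · [[0, 1/3, -2/3], [1/2, -1/2, 0], [0, -1/3, 5/3]] = [[-5, 5, 4]].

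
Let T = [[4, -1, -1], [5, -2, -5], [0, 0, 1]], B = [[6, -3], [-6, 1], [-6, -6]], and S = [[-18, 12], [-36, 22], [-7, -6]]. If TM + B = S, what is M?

TM = S − B = [[-24, 15], [-30, 21], [-1, 0]].
T is on the left of M, so left-multiply by T⁻¹: M = T⁻¹(S − B).
T has determinant -3; T⁻¹ = [[2/3, -1/3, -1], [5/3, -4/3, -5], [0, 0, 1]].
M = T⁻¹(S − B) = [[-5, 3], [5, -3], [-1, 0]].

M = [[-5, 3], [5, -3], [-1, 0]]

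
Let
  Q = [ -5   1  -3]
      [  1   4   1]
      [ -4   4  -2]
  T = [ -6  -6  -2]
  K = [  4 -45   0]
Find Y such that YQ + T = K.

YQ = K − T = [[10, -39, 2]].
Right-multiplying both sides by Q⁻¹ gives Y = (K − T)Q⁻¹.
Q has determinant -2; Q⁻¹ = [[6, 5, -13/2], [1, 1, -1], [-10, -8, 21/2]].
Y = (K − T)Q⁻¹ = [[1, -5, -5]].

Y = [[1, -5, -5]]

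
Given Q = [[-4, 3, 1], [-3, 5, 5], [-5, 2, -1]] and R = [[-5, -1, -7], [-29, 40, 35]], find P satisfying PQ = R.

Since Q sits to the right of P, P = RQ⁻¹.
det Q = -5; the adjugate gives Q⁻¹ = [[3, -1, -2], [28/5, -9/5, -17/5], [-19/5, 7/5, 11/5]].
P = RQ⁻¹ = [[-5, -1, -7], [-29, 40, 35]] · [[3, -1, -2], [28/5, -9/5, -17/5], [-19/5, 7/5, 11/5]] = [[6, -3, -2], [4, 6, -1]].

P = [[6, -3, -2], [4, 6, -1]]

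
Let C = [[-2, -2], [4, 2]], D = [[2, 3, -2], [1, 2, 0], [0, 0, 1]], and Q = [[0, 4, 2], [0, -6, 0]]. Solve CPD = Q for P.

P = [[1, -2, 3], [1, -2, 0]]

Left-multiply by C⁻¹ and right-multiply by D⁻¹: P = C⁻¹QD⁻¹.
det C = 4; the adjugate gives C⁻¹ = [[1/2, 1/2], [-1, -1/2]].
det D = 1, so D⁻¹ = [[2, -3, 4], [-1, 2, -2], [0, 0, 1]].
C⁻¹Q = [[0, -1, 1], [0, -1, -2]].
P = (C⁻¹Q)D⁻¹ = [[1, -2, 3], [1, -2, 0]].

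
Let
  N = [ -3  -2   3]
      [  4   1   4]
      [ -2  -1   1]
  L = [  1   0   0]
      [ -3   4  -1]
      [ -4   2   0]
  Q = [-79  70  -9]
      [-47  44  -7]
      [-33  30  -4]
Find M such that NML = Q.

Isolating M: multiply by N⁻¹ from the left and L⁻¹ from the right, so M = N⁻¹QL⁻¹.
N has determinant 3; N⁻¹ = [[5/3, -1/3, -11/3], [-4, 1, 8], [-2/3, 1/3, 5/3]].
L has determinant 2; L⁻¹ = [[1, 0, 0], [2, 0, 1/2], [5, -1, 2]].
N⁻¹Q = [[5, -8, 2], [5, 4, -3], [-18, 18, -3]].
M = (N⁻¹Q)L⁻¹ = [[-1, -2, 0], [-2, 3, -4], [3, 3, 3]].

M = [[-1, -2, 0], [-2, 3, -4], [3, 3, 3]]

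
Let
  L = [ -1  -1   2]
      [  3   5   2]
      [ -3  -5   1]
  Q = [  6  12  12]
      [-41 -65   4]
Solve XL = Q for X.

X = [[3, 3, 0], [5, -6, 6]]

L is on the right of X, so right-multiply by L⁻¹: X = QL⁻¹.
L has determinant -6; L⁻¹ = [[-5/2, 3/2, 2], [3/2, -5/6, -4/3], [0, 1/3, 1/3]].
X = QL⁻¹ = [[6, 12, 12], [-41, -65, 4]] · [[-5/2, 3/2, 2], [3/2, -5/6, -4/3], [0, 1/3, 1/3]] = [[3, 3, 0], [5, -6, 6]].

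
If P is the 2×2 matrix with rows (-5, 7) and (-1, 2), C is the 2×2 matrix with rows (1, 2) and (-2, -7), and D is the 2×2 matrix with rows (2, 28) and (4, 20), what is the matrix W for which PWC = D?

W = P⁻¹DC⁻¹ (apply P⁻¹ on the left and C⁻¹ on the right).
det P = -3; the adjugate gives P⁻¹ = [[-2/3, 7/3], [-1/3, 5/3]].
det C = -3, so C⁻¹ = [[7/3, 2/3], [-2/3, -1/3]].
P⁻¹D = [[8, 28], [6, 24]].
W = (P⁻¹D)C⁻¹ = [[0, -4], [-2, -4]].

W = [[0, -4], [-2, -4]]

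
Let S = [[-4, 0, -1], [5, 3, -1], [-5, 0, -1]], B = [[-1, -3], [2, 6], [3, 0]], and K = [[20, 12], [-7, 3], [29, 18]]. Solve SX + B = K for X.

SX = K − B = [[21, 15], [-9, -3], [26, 18]].
Since S multiplies X on the left, X = S⁻¹(K − B).
det S = -3; the adjugate gives S⁻¹ = [[1, 0, -1], [-10/3, 1/3, 3], [-5, 0, 4]].
X = S⁻¹(K − B) = [[-5, -3], [5, 3], [-1, -3]].

X = [[-5, -3], [5, 3], [-1, -3]]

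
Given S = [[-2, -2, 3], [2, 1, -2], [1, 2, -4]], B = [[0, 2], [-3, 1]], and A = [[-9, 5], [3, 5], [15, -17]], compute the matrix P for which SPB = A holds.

P = [[4, 1], [-3, -1], [1, 1]]

Left-multiply by S⁻¹ and right-multiply by B⁻¹: P = S⁻¹AB⁻¹.
S has determinant -3; S⁻¹ = [[0, 2/3, -1/3], [-2, -5/3, -2/3], [-1, -2/3, -2/3]].
det B = 6; the adjugate gives B⁻¹ = [[1/6, -1/3], [1/2, 0]].
S⁻¹A = [[-3, 9], [3, -7], [-3, 3]].
P = (S⁻¹A)B⁻¹ = [[4, 1], [-3, -1], [1, 1]].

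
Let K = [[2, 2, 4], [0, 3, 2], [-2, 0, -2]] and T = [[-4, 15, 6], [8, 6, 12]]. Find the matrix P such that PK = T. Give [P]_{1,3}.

2

Since K sits to the right of P, P = TK⁻¹.
det K = 4; the adjugate gives K⁻¹ = [[-3/2, 1, -2], [-1, 1, -1], [3/2, -1, 3/2]].
P = TK⁻¹ = [[-4, 15, 6], [8, 6, 12]] · [[-3/2, 1, -2], [-1, 1, -1], [3/2, -1, 3/2]] = [[0, 5, 2], [0, 2, -4]].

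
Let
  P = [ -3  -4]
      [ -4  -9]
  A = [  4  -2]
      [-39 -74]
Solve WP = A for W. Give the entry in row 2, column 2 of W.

6

Since P sits to the right of W, W = AP⁻¹.
det P = 11; the adjugate gives P⁻¹ = [[-9/11, 4/11], [4/11, -3/11]].
W = AP⁻¹ = [[4, -2], [-39, -74]] · [[-9/11, 4/11], [4/11, -3/11]] = [[-4, 2], [5, 6]].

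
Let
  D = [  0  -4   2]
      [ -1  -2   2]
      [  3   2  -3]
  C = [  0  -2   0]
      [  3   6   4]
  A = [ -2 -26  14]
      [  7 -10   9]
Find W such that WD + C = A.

W = [[5, 2, 0], [5, -1, 1]]

WD = A − C = [[-2, -24, 14], [4, -16, 5]].
Right-multiplying both sides by D⁻¹ gives W = (A − C)D⁻¹.
D has determinant -4; D⁻¹ = [[-1/2, 2, 1], [-3/4, 3/2, 1/2], [-1, 3, 1]].
W = (A − C)D⁻¹ = [[5, 2, 0], [5, -1, 1]].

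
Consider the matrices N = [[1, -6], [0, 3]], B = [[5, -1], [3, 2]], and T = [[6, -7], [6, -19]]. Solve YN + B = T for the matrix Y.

YN = T − B = [[1, -6], [3, -21]].
Since N sits to the right of Y, Y = (T − B)N⁻¹.
det N = 3, so N⁻¹ = [[1, 2], [0, 1/3]].
Y = (T − B)N⁻¹ = [[1, 0], [3, -1]].

Y = [[1, 0], [3, -1]]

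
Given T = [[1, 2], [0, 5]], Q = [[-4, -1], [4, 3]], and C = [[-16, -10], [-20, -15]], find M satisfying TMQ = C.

Left-multiply by T⁻¹ and right-multiply by Q⁻¹: M = T⁻¹CQ⁻¹.
det T = 5, so T⁻¹ = [[1, -2/5], [0, 1/5]].
det Q = -8; the adjugate gives Q⁻¹ = [[-3/8, -1/8], [1/2, 1/2]].
T⁻¹C = [[-8, -4], [-4, -3]].
M = (T⁻¹C)Q⁻¹ = [[1, -1], [0, -1]].

M = [[1, -1], [0, -1]]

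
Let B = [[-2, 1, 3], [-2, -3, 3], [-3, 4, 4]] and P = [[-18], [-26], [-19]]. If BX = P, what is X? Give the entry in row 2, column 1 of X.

B is on the left of X, so left-multiply by B⁻¹: X = B⁻¹P.
det B = -4; the adjugate gives B⁻¹ = [[6, -2, -3], [1/4, -1/4, 0], [17/4, -5/4, -2]].
X = B⁻¹P = [[6, -2, -3], [1/4, -1/4, 0], [17/4, -5/4, -2]] · [[-18], [-26], [-19]] = [[1], [2], [-6]].

2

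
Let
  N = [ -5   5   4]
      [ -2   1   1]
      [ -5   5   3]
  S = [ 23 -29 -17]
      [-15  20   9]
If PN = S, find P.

Right-multiplying both sides by N⁻¹ gives P = SN⁻¹.
N has determinant -5; N⁻¹ = [[2/5, -1, -1/5], [-1/5, -1, 3/5], [1, 0, -1]].
P = SN⁻¹ = [[23, -29, -17], [-15, 20, 9]] · [[2/5, -1, -1/5], [-1/5, -1, 3/5], [1, 0, -1]] = [[-2, 6, -5], [-1, -5, 6]].

P = [[-2, 6, -5], [-1, -5, 6]]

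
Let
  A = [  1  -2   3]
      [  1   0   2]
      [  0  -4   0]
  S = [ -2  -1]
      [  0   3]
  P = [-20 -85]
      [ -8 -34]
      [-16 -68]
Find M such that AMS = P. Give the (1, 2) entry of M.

0

Isolating M: multiply by A⁻¹ from the left and S⁻¹ from the right, so M = A⁻¹PS⁻¹.
det A = -4; the adjugate gives A⁻¹ = [[-2, 3, 1], [0, 0, -1/4], [1, -1, -1/2]].
S has determinant -6; S⁻¹ = [[-1/2, -1/6], [0, 1/3]].
A⁻¹P = [[0, 0], [4, 17], [-4, -17]].
M = (A⁻¹P)S⁻¹ = [[0, 0], [-2, 5], [2, -5]].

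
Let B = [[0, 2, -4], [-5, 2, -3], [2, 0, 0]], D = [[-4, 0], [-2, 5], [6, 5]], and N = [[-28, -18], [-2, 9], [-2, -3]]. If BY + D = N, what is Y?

BY = N − D = [[-24, -18], [0, 4], [-8, -8]].
B is on the left of Y, so left-multiply by B⁻¹: Y = B⁻¹(N − D).
det B = 4, so B⁻¹ = [[0, 0, 1/2], [-3/2, 2, 5], [-1, 1, 5/2]].
Y = B⁻¹(N − D) = [[-4, -4], [-4, -5], [4, 2]].

Y = [[-4, -4], [-4, -5], [4, 2]]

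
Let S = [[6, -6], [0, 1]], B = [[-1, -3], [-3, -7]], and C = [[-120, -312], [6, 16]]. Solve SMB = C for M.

M = S⁻¹CB⁻¹ (apply S⁻¹ on the left and B⁻¹ on the right).
S has determinant 6; S⁻¹ = [[1/6, 1], [0, 1]].
det B = -2, so B⁻¹ = [[7/2, -3/2], [-3/2, 1/2]].
S⁻¹C = [[-14, -36], [6, 16]].
M = (S⁻¹C)B⁻¹ = [[5, 3], [-3, -1]].

M = [[5, 3], [-3, -1]]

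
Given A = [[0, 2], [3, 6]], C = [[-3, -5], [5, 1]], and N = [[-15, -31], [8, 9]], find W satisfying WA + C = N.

WA = N − C = [[-12, -26], [3, 8]].
Since A sits to the right of W, W = (N − C)A⁻¹.
det A = -6; the adjugate gives A⁻¹ = [[-1, 1/3], [1/2, 0]].
W = (N − C)A⁻¹ = [[-1, -4], [1, 1]].

W = [[-1, -4], [1, 1]]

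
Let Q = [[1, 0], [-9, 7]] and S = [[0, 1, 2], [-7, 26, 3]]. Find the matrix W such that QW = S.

Left-multiplying both sides by Q⁻¹ gives W = Q⁻¹S.
det Q = 7, so Q⁻¹ = [[1, 0], [9/7, 1/7]].
W = Q⁻¹S = [[1, 0], [9/7, 1/7]] · [[0, 1, 2], [-7, 26, 3]] = [[0, 1, 2], [-1, 5, 3]].

W = [[0, 1, 2], [-1, 5, 3]]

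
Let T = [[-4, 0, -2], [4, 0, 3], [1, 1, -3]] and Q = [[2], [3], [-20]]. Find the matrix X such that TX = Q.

Left-multiplying both sides by T⁻¹ gives X = T⁻¹Q.
det T = 4, so T⁻¹ = [[-3/4, -1/2, 0], [15/4, 7/2, 1], [1, 1, 0]].
X = T⁻¹Q = [[-3/4, -1/2, 0], [15/4, 7/2, 1], [1, 1, 0]] · [[2], [3], [-20]] = [[-3], [-2], [5]].

X = [[-3], [-2], [5]]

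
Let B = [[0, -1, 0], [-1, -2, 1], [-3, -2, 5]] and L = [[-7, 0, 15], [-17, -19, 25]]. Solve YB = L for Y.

Y = [[2, -5, 4], [1, 5, 4]]

B is on the right of Y, so right-multiply by B⁻¹: Y = LB⁻¹.
det B = -2, so B⁻¹ = [[4, -5/2, 1/2], [-1, 0, 0], [2, -3/2, 1/2]].
Y = LB⁻¹ = [[-7, 0, 15], [-17, -19, 25]] · [[4, -5/2, 1/2], [-1, 0, 0], [2, -3/2, 1/2]] = [[2, -5, 4], [1, 5, 4]].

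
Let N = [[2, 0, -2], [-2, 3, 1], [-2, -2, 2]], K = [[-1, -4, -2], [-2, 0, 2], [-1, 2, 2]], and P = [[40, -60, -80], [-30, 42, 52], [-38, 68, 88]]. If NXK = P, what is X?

Left-multiply by N⁻¹ and right-multiply by K⁻¹: X = N⁻¹PK⁻¹.
N has determinant -4; N⁻¹ = [[-2, -1, -3/2], [-1/2, 0, -1/2], [-5/2, -1, -3/2]].
det K = 4; the adjugate gives K⁻¹ = [[-1, 1, -2], [1/2, -1, 3/2], [-1, 3/2, -2]].
N⁻¹P = [[7, -24, -24], [-1, -4, -4], [-13, 6, 16]].
X = (N⁻¹P)K⁻¹ = [[5, -5, -2], [3, -3, 4], [0, 5, 3]].

X = [[5, -5, -2], [3, -3, 4], [0, 5, 3]]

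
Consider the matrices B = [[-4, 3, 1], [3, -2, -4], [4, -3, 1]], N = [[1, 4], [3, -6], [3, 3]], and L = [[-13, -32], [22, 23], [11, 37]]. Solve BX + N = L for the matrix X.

BX = L − N = [[-14, -36], [19, 29], [8, 34]].
B is on the left of X, so left-multiply by B⁻¹: X = B⁻¹(L − N).
det B = -2, so B⁻¹ = [[7, 3, 5], [19/2, 4, 13/2], [1/2, 0, 1/2]].
X = B⁻¹(L − N) = [[-1, 5], [-5, -5], [-3, -1]].

X = [[-1, 5], [-5, -5], [-3, -1]]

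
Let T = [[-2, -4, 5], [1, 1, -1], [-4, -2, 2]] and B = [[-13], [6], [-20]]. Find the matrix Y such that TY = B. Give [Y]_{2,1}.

5

Since T multiplies Y on the left, Y = T⁻¹B.
det T = 2; the adjugate gives T⁻¹ = [[0, -1, -1/2], [1, 8, 3/2], [1, 6, 1]].
Y = T⁻¹B = [[0, -1, -1/2], [1, 8, 3/2], [1, 6, 1]] · [[-13], [6], [-20]] = [[4], [5], [3]].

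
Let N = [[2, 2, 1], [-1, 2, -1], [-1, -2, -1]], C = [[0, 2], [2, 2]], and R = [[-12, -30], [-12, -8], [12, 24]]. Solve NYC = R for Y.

Isolating Y: multiply by N⁻¹ from the left and C⁻¹ from the right, so Y = N⁻¹RC⁻¹.
det N = -4, so N⁻¹ = [[1, 0, 1], [0, 1/4, -1/4], [-1, -1/2, -3/2]].
det C = -4; the adjugate gives C⁻¹ = [[-1/2, 1/2], [1/2, 0]].
N⁻¹R = [[0, -6], [-6, -8], [0, -2]].
Y = (N⁻¹R)C⁻¹ = [[-3, 0], [-1, -3], [-1, 0]].

Y = [[-3, 0], [-1, -3], [-1, 0]]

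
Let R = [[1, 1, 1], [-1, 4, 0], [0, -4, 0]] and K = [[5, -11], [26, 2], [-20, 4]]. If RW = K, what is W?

W = [[-6, -6], [5, -1], [6, -4]]

Since R multiplies W on the left, W = R⁻¹K.
det R = 4; the adjugate gives R⁻¹ = [[0, -1, -1], [0, 0, -1/4], [1, 1, 5/4]].
W = R⁻¹K = [[0, -1, -1], [0, 0, -1/4], [1, 1, 5/4]] · [[5, -11], [26, 2], [-20, 4]] = [[-6, -6], [5, -1], [6, -4]].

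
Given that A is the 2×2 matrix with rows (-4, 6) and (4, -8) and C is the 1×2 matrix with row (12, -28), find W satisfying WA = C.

W = [[2, 5]]

A is on the right of W, so right-multiply by A⁻¹: W = CA⁻¹.
det A = 8, so A⁻¹ = [[-1, -3/4], [-1/2, -1/2]].
W = CA⁻¹ = [[12, -28]] · [[-1, -3/4], [-1/2, -1/2]] = [[2, 5]].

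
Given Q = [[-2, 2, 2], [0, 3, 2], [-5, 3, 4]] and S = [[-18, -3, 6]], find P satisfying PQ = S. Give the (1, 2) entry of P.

Since Q sits to the right of P, P = SQ⁻¹.
Q has determinant -2; Q⁻¹ = [[-3, 1, 1], [5, -1, -2], [-15/2, 2, 3]].
P = SQ⁻¹ = [[-18, -3, 6]] · [[-3, 1, 1], [5, -1, -2], [-15/2, 2, 3]] = [[-6, -3, 6]].

-3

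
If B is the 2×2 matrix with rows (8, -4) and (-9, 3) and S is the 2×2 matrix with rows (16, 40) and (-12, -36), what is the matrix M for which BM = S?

Left-multiplying both sides by B⁻¹ gives M = B⁻¹S.
B has determinant -12; B⁻¹ = [[-1/4, -1/3], [-3/4, -2/3]].
M = B⁻¹S = [[-1/4, -1/3], [-3/4, -2/3]] · [[16, 40], [-12, -36]] = [[0, 2], [-4, -6]].

M = [[0, 2], [-4, -6]]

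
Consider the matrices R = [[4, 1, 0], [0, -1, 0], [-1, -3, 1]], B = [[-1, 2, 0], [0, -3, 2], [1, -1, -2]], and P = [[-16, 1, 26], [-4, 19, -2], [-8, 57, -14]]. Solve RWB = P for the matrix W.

Left-multiply by R⁻¹ and right-multiply by B⁻¹: W = R⁻¹PB⁻¹.
det R = -4, so R⁻¹ = [[1/4, 1/4, 0], [0, -1, 0], [1/4, -11/4, 1]].
det B = -4, so B⁻¹ = [[-2, -1, -1], [-1/2, -1/2, -1/2], [-3/4, -1/4, -3/4]].
R⁻¹P = [[-5, 5, 6], [4, -19, 2], [-1, 5, -2]].
W = (R⁻¹P)B⁻¹ = [[3, 1, -2], [0, 5, 4], [1, -1, 0]].

W = [[3, 1, -2], [0, 5, 4], [1, -1, 0]]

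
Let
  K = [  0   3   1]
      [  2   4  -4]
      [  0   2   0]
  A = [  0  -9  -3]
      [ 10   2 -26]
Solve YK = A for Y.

Y = [[-3, 0, 0], [-6, 5, 0]]

Since K sits to the right of Y, Y = AK⁻¹.
det K = 4, so K⁻¹ = [[2, 1/2, -4], [0, 0, 1/2], [1, 0, -3/2]].
Y = AK⁻¹ = [[0, -9, -3], [10, 2, -26]] · [[2, 1/2, -4], [0, 0, 1/2], [1, 0, -3/2]] = [[-3, 0, 0], [-6, 5, 0]].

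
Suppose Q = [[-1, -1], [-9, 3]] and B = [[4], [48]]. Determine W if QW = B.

Left-multiplying both sides by Q⁻¹ gives W = Q⁻¹B.
det Q = -12, so Q⁻¹ = [[-1/4, -1/12], [-3/4, 1/12]].
W = Q⁻¹B = [[-1/4, -1/12], [-3/4, 1/12]] · [[4], [48]] = [[-5], [1]].

W = [[-5], [1]]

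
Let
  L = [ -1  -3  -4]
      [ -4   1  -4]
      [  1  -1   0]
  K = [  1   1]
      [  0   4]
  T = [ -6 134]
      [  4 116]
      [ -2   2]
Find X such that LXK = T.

X = [[2, -3], [4, -4], [-2, -5]]

Left-multiply by L⁻¹ and right-multiply by K⁻¹: X = L⁻¹TK⁻¹.
det L = 4; the adjugate gives L⁻¹ = [[-1, 1, 4], [-1, 1, 3], [3/4, -1, -13/4]].
det K = 4; the adjugate gives K⁻¹ = [[1, -1/4], [0, 1/4]].
L⁻¹T = [[2, -10], [4, -12], [-2, -22]].
X = (L⁻¹T)K⁻¹ = [[2, -3], [4, -4], [-2, -5]].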